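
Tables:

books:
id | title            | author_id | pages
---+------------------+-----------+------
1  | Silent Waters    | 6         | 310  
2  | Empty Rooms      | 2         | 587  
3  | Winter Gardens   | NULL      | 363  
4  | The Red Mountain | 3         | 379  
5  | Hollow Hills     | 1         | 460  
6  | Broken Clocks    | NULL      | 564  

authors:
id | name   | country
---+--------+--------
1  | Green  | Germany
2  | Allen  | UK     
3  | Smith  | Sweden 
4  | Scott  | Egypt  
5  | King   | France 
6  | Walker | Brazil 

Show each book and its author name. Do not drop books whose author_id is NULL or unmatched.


LEFT JOIN keeps every row from books (the left table); where author_id has no match in authors, the author columns become NULL. Walk through each book:
  - book 1 (Silent Waters): author_id=6 -> matches Walker
  - book 2 (Empty Rooms): author_id=2 -> matches Allen
  - book 3 (Winter Gardens): author_id=NULL, no match -> kept with NULL
  - book 4 (The Red Mountain): author_id=3 -> matches Smith
  - book 5 (Hollow Hills): author_id=1 -> matches Green
  - book 6 (Broken Clocks): author_id=NULL, no match -> kept with NULL
All 6 rows appear; 2 have NULL author.

SQL:
SELECT a.title, b.name AS author
FROM books a
LEFT JOIN authors b ON a.author_id = b.id

Result:
title            | author
-----------------+-------
Silent Waters    | Walker
Empty Rooms      | Allen 
Winter Gardens   | NULL  
The Red Mountain | Smith 
Hollow Hills     | Green 
Broken Clocks    | NULL  


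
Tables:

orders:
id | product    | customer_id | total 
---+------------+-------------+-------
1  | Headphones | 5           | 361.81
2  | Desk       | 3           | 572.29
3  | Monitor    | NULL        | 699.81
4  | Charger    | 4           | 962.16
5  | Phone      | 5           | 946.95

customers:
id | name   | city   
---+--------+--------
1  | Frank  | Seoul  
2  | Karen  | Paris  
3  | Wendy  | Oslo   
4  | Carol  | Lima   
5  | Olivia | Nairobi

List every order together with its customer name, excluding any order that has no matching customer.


INNER JOIN keeps only orders rows whose customer_id matches an id in customers. Walk through each order:
  - order 1 (Headphones): customer_id=5 -> matches Olivia
  - order 2 (Desk): customer_id=3 -> matches Wendy
  - order 3 (Monitor): customer_id=NULL, no match -> dropped
  - order 4 (Charger): customer_id=4 -> matches Carol
  - order 5 (Phone): customer_id=5 -> matches Olivia
So 1 of 5 rows is dropped.

SQL:
SELECT a.product, b.name AS customer
FROM orders a
INNER JOIN customers b ON a.customer_id = b.id

Result:
product    | customer
-----------+---------
Headphones | Olivia  
Desk       | Wendy   
Charger    | Carol   
Phone      | Olivia  


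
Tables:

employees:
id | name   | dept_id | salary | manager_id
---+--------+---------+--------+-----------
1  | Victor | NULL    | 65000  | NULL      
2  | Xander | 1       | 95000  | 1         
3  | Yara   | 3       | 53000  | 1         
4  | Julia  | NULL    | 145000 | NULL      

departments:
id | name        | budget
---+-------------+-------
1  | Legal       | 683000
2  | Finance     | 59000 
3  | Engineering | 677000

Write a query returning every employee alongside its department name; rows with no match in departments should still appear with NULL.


LEFT JOIN keeps every row from employees (the left table); where dept_id has no match in departments, the department columns become NULL. Walk through each employee:
  - employee 1 (Victor): dept_id=NULL, no match -> kept with NULL
  - employee 2 (Xander): dept_id=1 -> matches Legal
  - employee 3 (Yara): dept_id=3 -> matches Engineering
  - employee 4 (Julia): dept_id=NULL, no match -> kept with NULL
All 4 rows appear; 2 have NULL department.

SQL:
SELECT a.name, b.name AS department
FROM employees a
LEFT JOIN departments b ON a.dept_id = b.id

Result:
name   | department 
-------+------------
Victor | NULL       
Xander | Legal      
Yara   | Engineering
Julia  | NULL       


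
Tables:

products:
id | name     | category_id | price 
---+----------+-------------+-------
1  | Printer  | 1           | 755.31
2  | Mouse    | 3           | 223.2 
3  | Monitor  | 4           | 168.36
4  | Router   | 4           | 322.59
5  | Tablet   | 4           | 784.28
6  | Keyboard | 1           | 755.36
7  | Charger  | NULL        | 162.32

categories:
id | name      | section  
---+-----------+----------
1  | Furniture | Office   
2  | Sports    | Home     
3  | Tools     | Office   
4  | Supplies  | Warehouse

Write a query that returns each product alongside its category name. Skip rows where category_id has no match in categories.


INNER JOIN keeps only products rows whose category_id matches an id in categories. Walk through each product:
  - product 1 (Printer): category_id=1 -> matches Furniture
  - product 2 (Mouse): category_id=3 -> matches Tools
  - product 3 (Monitor): category_id=4 -> matches Supplies
  - product 4 (Router): category_id=4 -> matches Supplies
  - product 5 (Tablet): category_id=4 -> matches Supplies
  - product 6 (Keyboard): category_id=1 -> matches Furniture
  - product 7 (Charger): category_id=NULL, no match -> dropped
So 1 of 7 rows is dropped.

SQL:
SELECT a.name, b.name AS category
FROM products a
INNER JOIN categories b ON a.category_id = b.id

Result:
name     | category 
---------+----------
Printer  | Furniture
Mouse    | Tools    
Monitor  | Supplies 
Router   | Supplies 
Tablet   | Supplies 
Keyboard | Furniture


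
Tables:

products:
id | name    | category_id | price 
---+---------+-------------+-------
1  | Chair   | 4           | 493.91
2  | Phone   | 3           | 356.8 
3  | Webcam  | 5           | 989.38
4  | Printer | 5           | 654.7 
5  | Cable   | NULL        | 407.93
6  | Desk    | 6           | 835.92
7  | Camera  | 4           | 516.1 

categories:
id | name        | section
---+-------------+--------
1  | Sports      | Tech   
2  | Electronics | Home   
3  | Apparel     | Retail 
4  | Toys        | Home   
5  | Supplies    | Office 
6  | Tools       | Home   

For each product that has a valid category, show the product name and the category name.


INNER JOIN keeps only products rows whose category_id matches an id in categories. Walk through each product:
  - product 1 (Chair): category_id=4 -> matches Toys
  - product 2 (Phone): category_id=3 -> matches Apparel
  - product 3 (Webcam): category_id=5 -> matches Supplies
  - product 4 (Printer): category_id=5 -> matches Supplies
  - product 5 (Cable): category_id=NULL, no match -> dropped
  - product 6 (Desk): category_id=6 -> matches Tools
  - product 7 (Camera): category_id=4 -> matches Toys
So 1 of 7 rows is dropped.

SQL:
SELECT a.name, b.name AS category
FROM products a
INNER JOIN categories b ON a.category_id = b.id

Result:
name    | category
--------+---------
Chair   | Toys    
Phone   | Apparel 
Webcam  | Supplies
Printer | Supplies
Desk    | Tools   
Camera  | Toys    


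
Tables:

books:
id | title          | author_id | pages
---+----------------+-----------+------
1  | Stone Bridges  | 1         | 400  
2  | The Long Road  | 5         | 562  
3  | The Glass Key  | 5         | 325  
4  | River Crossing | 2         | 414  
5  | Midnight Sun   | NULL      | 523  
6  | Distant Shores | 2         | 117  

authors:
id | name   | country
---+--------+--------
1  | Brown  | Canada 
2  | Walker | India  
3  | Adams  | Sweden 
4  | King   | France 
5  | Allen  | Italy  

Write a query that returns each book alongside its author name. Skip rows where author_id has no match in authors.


INNER JOIN keeps only books rows whose author_id matches an id in authors. Walk through each book:
  - book 1 (Stone Bridges): author_id=1 -> matches Brown
  - book 2 (The Long Road): author_id=5 -> matches Allen
  - book 3 (The Glass Key): author_id=5 -> matches Allen
  - book 4 (River Crossing): author_id=2 -> matches Walker
  - book 5 (Midnight Sun): author_id=NULL, no match -> dropped
  - book 6 (Distant Shores): author_id=2 -> matches Walker
So 1 of 6 rows is dropped.

SQL:
SELECT a.title, b.name AS author
FROM books a
INNER JOIN authors b ON a.author_id = b.id

Result:
title          | author
---------------+-------
Stone Bridges  | Brown 
The Long Road  | Allen 
The Glass Key  | Allen 
River Crossing | Walker
Distant Shores | Walker


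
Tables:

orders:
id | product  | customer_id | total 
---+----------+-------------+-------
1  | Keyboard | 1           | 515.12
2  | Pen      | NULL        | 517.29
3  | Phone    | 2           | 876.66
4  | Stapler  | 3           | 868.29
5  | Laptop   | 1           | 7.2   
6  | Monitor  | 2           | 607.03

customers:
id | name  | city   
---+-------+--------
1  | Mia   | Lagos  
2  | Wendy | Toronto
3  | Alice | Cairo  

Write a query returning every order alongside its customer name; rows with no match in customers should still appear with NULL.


LEFT JOIN keeps every row from orders (the left table); where customer_id has no match in customers, the customer columns become NULL. Walk through each order:
  - order 1 (Keyboard): customer_id=1 -> matches Mia
  - order 2 (Pen): customer_id=NULL, no match -> kept with NULL
  - order 3 (Phone): customer_id=2 -> matches Wendy
  - order 4 (Stapler): customer_id=3 -> matches Alice
  - order 5 (Laptop): customer_id=1 -> matches Mia
  - order 6 (Monitor): customer_id=2 -> matches Wendy
All 6 rows appear; 1 has NULL customer.

SQL:
SELECT a.product, b.name AS customer
FROM orders a
LEFT JOIN customers b ON a.customer_id = b.id

Result:
product  | customer
---------+---------
Keyboard | Mia     
Pen      | NULL    
Phone    | Wendy   
Stapler  | Alice   
Laptop   | Mia     
Monitor  | Wendy   


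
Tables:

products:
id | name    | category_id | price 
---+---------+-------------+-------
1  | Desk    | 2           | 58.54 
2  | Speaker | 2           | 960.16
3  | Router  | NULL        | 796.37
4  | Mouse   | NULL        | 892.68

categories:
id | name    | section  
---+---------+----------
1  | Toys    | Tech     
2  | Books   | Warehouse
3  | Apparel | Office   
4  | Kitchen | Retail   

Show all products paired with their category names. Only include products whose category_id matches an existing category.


INNER JOIN keeps only products rows whose category_id matches an id in categories. Walk through each product:
  - product 1 (Desk): category_id=2 -> matches Books
  - product 2 (Speaker): category_id=2 -> matches Books
  - product 3 (Router): category_id=NULL, no match -> dropped
  - product 4 (Mouse): category_id=NULL, no match -> dropped
So 2 of 4 rows are dropped.

SQL:
SELECT a.name, b.name AS category
FROM products a
INNER JOIN categories b ON a.category_id = b.id

Result:
name    | category
--------+---------
Desk    | Books   
Speaker | Books   


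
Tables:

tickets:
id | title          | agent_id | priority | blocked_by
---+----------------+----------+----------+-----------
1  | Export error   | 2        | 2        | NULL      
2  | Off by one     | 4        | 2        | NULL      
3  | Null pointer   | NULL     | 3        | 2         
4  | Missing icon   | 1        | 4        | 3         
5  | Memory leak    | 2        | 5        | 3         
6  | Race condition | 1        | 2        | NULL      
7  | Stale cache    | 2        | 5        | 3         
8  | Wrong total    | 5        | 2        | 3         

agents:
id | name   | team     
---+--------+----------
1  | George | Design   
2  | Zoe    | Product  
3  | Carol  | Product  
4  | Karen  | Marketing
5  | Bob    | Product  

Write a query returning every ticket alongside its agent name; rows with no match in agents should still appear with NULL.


LEFT JOIN keeps every row from tickets (the left table); where agent_id has no match in agents, the agent columns become NULL. Walk through each ticket:
  - ticket 1 (Export error): agent_id=2 -> matches Zoe
  - ticket 2 (Off by one): agent_id=4 -> matches Karen
  - ticket 3 (Null pointer): agent_id=NULL, no match -> kept with NULL
  - ticket 4 (Missing icon): agent_id=1 -> matches George
  - ticket 5 (Memory leak): agent_id=2 -> matches Zoe
  - ticket 6 (Race condition): agent_id=1 -> matches George
  - ticket 7 (Stale cache): agent_id=2 -> matches Zoe
  - ticket 8 (Wrong total): agent_id=5 -> matches Bob
All 8 rows appear; 1 has NULL agent.

SQL:
SELECT a.title, b.name AS agent
FROM tickets a
LEFT JOIN agents b ON a.agent_id = b.id

Result:
title          | agent 
---------------+-------
Export error   | Zoe   
Off by one     | Karen 
Null pointer   | NULL  
Missing icon   | George
Memory leak    | Zoe   
Race condition | George
Stale cache    | Zoe   
Wrong total    | Bob   


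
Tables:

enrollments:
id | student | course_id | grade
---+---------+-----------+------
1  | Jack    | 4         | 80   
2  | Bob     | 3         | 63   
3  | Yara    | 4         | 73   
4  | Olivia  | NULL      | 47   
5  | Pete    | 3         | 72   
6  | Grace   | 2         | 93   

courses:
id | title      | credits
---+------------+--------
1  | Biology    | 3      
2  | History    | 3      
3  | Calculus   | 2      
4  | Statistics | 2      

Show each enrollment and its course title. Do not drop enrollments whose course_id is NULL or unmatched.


LEFT JOIN keeps every row from enrollments (the left table); where course_id has no match in courses, the course columns become NULL. Walk through each enrollment:
  - enrollment 1 (Jack): course_id=4 -> matches Statistics
  - enrollment 2 (Bob): course_id=3 -> matches Calculus
  - enrollment 3 (Yara): course_id=4 -> matches Statistics
  - enrollment 4 (Olivia): course_id=NULL, no match -> kept with NULL
  - enrollment 5 (Pete): course_id=3 -> matches Calculus
  - enrollment 6 (Grace): course_id=2 -> matches History
All 6 rows appear; 1 has NULL course.

SQL:
SELECT a.student, b.title AS course
FROM enrollments a
LEFT JOIN courses b ON a.course_id = b.id

Result:
student | course    
--------+-----------
Jack    | Statistics
Bob     | Calculus  
Yara    | Statistics
Olivia  | NULL      
Pete    | Calculus  
Grace   | History   


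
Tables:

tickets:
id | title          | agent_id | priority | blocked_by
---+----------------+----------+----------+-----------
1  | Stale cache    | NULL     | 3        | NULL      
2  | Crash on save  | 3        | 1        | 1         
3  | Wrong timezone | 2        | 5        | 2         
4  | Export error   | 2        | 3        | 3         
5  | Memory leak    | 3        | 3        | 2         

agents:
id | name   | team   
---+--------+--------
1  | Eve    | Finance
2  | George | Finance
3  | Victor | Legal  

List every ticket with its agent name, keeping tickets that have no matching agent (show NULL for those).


LEFT JOIN keeps every row from tickets (the left table); where agent_id has no match in agents, the agent columns become NULL. Walk through each ticket:
  - ticket 1 (Stale cache): agent_id=NULL, no match -> kept with NULL
  - ticket 2 (Crash on save): agent_id=3 -> matches Victor
  - ticket 3 (Wrong timezone): agent_id=2 -> matches George
  - ticket 4 (Export error): agent_id=2 -> matches George
  - ticket 5 (Memory leak): agent_id=3 -> matches Victor
All 5 rows appear; 1 has NULL agent.

SQL:
SELECT a.title, b.name AS agent
FROM tickets a
LEFT JOIN agents b ON a.agent_id = b.id

Result:
title          | agent 
---------------+-------
Stale cache    | NULL  
Crash on save  | Victor
Wrong timezone | George
Export error   | George
Memory leak    | Victor


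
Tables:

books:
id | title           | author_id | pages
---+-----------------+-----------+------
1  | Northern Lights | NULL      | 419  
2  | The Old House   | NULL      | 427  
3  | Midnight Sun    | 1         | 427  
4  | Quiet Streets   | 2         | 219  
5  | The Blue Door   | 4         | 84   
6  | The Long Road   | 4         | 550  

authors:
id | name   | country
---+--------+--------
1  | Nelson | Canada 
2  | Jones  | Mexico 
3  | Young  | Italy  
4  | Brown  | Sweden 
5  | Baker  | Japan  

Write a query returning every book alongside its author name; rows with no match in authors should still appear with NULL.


LEFT JOIN keeps every row from books (the left table); where author_id has no match in authors, the author columns become NULL. Walk through each book:
  - book 1 (Northern Lights): author_id=NULL, no match -> kept with NULL
  - book 2 (The Old House): author_id=NULL, no match -> kept with NULL
  - book 3 (Midnight Sun): author_id=1 -> matches Nelson
  - book 4 (Quiet Streets): author_id=2 -> matches Jones
  - book 5 (The Blue Door): author_id=4 -> matches Brown
  - book 6 (The Long Road): author_id=4 -> matches Brown
All 6 rows appear; 2 have NULL author.

SQL:
SELECT a.title, b.name AS author
FROM books a
LEFT JOIN authors b ON a.author_id = b.id

Result:
title           | author
----------------+-------
Northern Lights | NULL  
The Old House   | NULL  
Midnight Sun    | Nelson
Quiet Streets   | Jones 
The Blue Door   | Brown 
The Long Road   | Brown 


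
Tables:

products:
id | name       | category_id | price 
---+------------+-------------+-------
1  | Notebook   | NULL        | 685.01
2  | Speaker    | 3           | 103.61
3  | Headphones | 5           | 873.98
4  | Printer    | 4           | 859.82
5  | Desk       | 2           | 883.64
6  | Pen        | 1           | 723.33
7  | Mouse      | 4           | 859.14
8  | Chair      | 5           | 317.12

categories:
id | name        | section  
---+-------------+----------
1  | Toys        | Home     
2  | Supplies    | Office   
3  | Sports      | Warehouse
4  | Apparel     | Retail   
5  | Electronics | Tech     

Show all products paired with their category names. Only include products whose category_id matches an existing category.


INNER JOIN keeps only products rows whose category_id matches an id in categories. Walk through each product:
  - product 1 (Notebook): category_id=NULL, no match -> dropped
  - product 2 (Speaker): category_id=3 -> matches Sports
  - product 3 (Headphones): category_id=5 -> matches Electronics
  - product 4 (Printer): category_id=4 -> matches Apparel
  - product 5 (Desk): category_id=2 -> matches Supplies
  - product 6 (Pen): category_id=1 -> matches Toys
  - product 7 (Mouse): category_id=4 -> matches Apparel
  - product 8 (Chair): category_id=5 -> matches Electronics
So 1 of 8 rows is dropped.

SQL:
SELECT a.name, b.name AS category
FROM products a
INNER JOIN categories b ON a.category_id = b.id

Result:
name       | category   
-----------+------------
Speaker    | Sports     
Headphones | Electronics
Printer    | Apparel    
Desk       | Supplies   
Pen        | Toys       
Mouse      | Apparel    
Chair      | Electronics


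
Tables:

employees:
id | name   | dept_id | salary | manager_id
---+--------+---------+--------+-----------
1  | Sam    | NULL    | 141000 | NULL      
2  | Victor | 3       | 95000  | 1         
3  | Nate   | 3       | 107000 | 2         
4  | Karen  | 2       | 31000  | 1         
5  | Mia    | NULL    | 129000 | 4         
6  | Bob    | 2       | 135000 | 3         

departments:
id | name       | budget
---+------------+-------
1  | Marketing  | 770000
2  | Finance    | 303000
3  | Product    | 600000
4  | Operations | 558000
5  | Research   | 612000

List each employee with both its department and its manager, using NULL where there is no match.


Two LEFT JOINs from the same base table employees: one to departments via dept_id, one to employees itself via manager_id. Both are LEFT so every employee is preserved.
Match against departments:
  - employee 1 (Sam): dept_id=NULL, no match -> kept with NULL
  - employee 2 (Victor): dept_id=3 -> matches Product
  - employee 3 (Nate): dept_id=3 -> matches Product
  - employee 4 (Karen): dept_id=2 -> matches Finance
  - employee 5 (Mia): dept_id=NULL, no match -> kept with NULL
  - employee 6 (Bob): dept_id=2 -> matches Finance
Match against employees (self):
  - employee 1 (Sam): manager_id=NULL -> NULL
  - employee 2 (Victor): manager_id=1 -> Sam
  - employee 3 (Nate): manager_id=2 -> Victor
  - employee 4 (Karen): manager_id=1 -> Sam
  - employee 5 (Mia): manager_id=4 -> Karen
  - employee 6 (Bob): manager_id=3 -> Nate

SQL:
SELECT a.name, b.name AS department, c.name AS manager
FROM employees a
LEFT JOIN departments b ON a.dept_id = b.id
LEFT JOIN employees c ON a.manager_id = c.id

Result:
name   | department | manager
-------+------------+--------
Sam    | NULL       | NULL   
Victor | Product    | Sam    
Nate   | Product    | Victor 
Karen  | Finance    | Sam    
Mia    | NULL       | Karen  
Bob    | Finance    | Nate   


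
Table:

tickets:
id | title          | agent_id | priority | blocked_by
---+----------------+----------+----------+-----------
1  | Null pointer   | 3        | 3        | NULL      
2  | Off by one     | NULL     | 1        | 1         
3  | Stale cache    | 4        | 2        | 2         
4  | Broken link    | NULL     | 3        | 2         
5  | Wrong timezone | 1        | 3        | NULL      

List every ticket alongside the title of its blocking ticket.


This is a self-join: tickets is joined to a second copy of itself, matching each row's blocked_by to another row's id. Use LEFT JOIN so rows with blocked_by=NULL are kept.
  - ticket 1 (Null pointer): blocked_by=NULL -> NULL
  - ticket 2 (Off by one): blocked_by=1 -> Null pointer
  - ticket 3 (Stale cache): blocked_by=2 -> Off by one
  - ticket 4 (Broken link): blocked_by=2 -> Off by one
  - ticket 5 (Wrong timezone): blocked_by=NULL -> NULL

SQL:
SELECT a.title AS item, b.title AS blocked_by
FROM tickets a
LEFT JOIN tickets b ON a.blocked_by = b.id

Result:
item           | blocked_by  
---------------+-------------
Null pointer   | NULL        
Off by one     | Null pointer
Stale cache    | Off by one  
Broken link    | Off by one  
Wrong timezone | NULL        


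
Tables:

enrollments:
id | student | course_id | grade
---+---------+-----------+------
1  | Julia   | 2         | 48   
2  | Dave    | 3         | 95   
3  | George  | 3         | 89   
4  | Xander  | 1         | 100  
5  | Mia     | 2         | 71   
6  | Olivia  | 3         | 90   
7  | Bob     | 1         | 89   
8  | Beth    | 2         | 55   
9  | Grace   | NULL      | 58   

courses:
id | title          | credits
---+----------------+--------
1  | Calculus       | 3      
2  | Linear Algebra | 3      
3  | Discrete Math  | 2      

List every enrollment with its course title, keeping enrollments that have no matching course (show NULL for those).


LEFT JOIN keeps every row from enrollments (the left table); where course_id has no match in courses, the course columns become NULL. Walk through each enrollment:
  - enrollment 1 (Julia): course_id=2 -> matches Linear Algebra
  - enrollment 2 (Dave): course_id=3 -> matches Discrete Math
  - enrollment 3 (George): course_id=3 -> matches Discrete Math
  - enrollment 4 (Xander): course_id=1 -> matches Calculus
  - enrollment 5 (Mia): course_id=2 -> matches Linear Algebra
  - enrollment 6 (Olivia): course_id=3 -> matches Discrete Math
  - enrollment 7 (Bob): course_id=1 -> matches Calculus
  - enrollment 8 (Beth): course_id=2 -> matches Linear Algebra
  - enrollment 9 (Grace): course_id=NULL, no match -> kept with NULL
All 9 rows appear; 1 has NULL course.

SQL:
SELECT a.student, b.title AS course
FROM enrollments a
LEFT JOIN courses b ON a.course_id = b.id

Result:
student | course        
--------+---------------
Julia   | Linear Algebra
Dave    | Discrete Math 
George  | Discrete Math 
Xander  | Calculus      
Mia     | Linear Algebra
Olivia  | Discrete Math 
Bob     | Calculus      
Beth    | Linear Algebra
Grace   | NULL          


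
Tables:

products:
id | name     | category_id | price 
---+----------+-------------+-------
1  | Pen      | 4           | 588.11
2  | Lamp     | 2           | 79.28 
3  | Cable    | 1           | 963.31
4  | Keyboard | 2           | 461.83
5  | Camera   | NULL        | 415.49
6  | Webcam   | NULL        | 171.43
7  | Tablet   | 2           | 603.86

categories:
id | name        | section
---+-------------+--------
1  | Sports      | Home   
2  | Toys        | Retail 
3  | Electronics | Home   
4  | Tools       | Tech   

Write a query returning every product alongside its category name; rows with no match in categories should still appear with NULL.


LEFT JOIN keeps every row from products (the left table); where category_id has no match in categories, the category columns become NULL. Walk through each product:
  - product 1 (Pen): category_id=4 -> matches Tools
  - product 2 (Lamp): category_id=2 -> matches Toys
  - product 3 (Cable): category_id=1 -> matches Sports
  - product 4 (Keyboard): category_id=2 -> matches Toys
  - product 5 (Camera): category_id=NULL, no match -> kept with NULL
  - product 6 (Webcam): category_id=NULL, no match -> kept with NULL
  - product 7 (Tablet): category_id=2 -> matches Toys
All 7 rows appear; 2 have NULL category.

SQL:
SELECT a.name, b.name AS category
FROM products a
LEFT JOIN categories b ON a.category_id = b.id

Result:
name     | category
---------+---------
Pen      | Tools   
Lamp     | Toys    
Cable    | Sports  
Keyboard | Toys    
Camera   | NULL    
Webcam   | NULL    
Tablet   | Toys    


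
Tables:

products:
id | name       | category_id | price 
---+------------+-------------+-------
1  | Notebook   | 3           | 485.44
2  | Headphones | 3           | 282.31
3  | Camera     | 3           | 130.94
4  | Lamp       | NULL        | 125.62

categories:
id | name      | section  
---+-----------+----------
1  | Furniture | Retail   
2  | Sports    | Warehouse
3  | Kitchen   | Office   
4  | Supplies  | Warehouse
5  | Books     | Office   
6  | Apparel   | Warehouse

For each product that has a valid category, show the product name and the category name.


INNER JOIN keeps only products rows whose category_id matches an id in categories. Walk through each product:
  - product 1 (Notebook): category_id=3 -> matches Kitchen
  - product 2 (Headphones): category_id=3 -> matches Kitchen
  - product 3 (Camera): category_id=3 -> matches Kitchen
  - product 4 (Lamp): category_id=NULL, no match -> dropped
So 1 of 4 rows is dropped.

SQL:
SELECT a.name, b.name AS category
FROM products a
INNER JOIN categories b ON a.category_id = b.id

Result:
name       | category
-----------+---------
Notebook   | Kitchen 
Headphones | Kitchen 
Camera     | Kitchen 


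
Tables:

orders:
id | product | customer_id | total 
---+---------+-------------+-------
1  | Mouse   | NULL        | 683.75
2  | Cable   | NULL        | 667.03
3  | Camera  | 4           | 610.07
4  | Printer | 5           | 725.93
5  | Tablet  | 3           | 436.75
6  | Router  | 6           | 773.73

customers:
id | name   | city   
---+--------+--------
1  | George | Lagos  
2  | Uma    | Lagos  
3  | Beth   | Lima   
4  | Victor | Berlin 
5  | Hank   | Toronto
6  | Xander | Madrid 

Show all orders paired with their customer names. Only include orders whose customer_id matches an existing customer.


INNER JOIN keeps only orders rows whose customer_id matches an id in customers. Walk through each order:
  - order 1 (Mouse): customer_id=NULL, no match -> dropped
  - order 2 (Cable): customer_id=NULL, no match -> dropped
  - order 3 (Camera): customer_id=4 -> matches Victor
  - order 4 (Printer): customer_id=5 -> matches Hank
  - order 5 (Tablet): customer_id=3 -> matches Beth
  - order 6 (Router): customer_id=6 -> matches Xander
So 2 of 6 rows are dropped.

SQL:
SELECT a.product, b.name AS customer
FROM orders a
INNER JOIN customers b ON a.customer_id = b.id

Result:
product | customer
--------+---------
Camera  | Victor  
Printer | Hank    
Tablet  | Beth    
Router  | Xander  


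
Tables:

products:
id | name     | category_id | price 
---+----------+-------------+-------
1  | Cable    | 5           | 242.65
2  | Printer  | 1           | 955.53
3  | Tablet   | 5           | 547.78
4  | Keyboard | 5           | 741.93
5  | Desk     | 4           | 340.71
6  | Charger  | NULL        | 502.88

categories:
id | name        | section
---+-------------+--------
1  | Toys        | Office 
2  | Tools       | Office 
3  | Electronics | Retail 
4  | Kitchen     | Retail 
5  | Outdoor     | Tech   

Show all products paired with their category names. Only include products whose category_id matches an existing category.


INNER JOIN keeps only products rows whose category_id matches an id in categories. Walk through each product:
  - product 1 (Cable): category_id=5 -> matches Outdoor
  - product 2 (Printer): category_id=1 -> matches Toys
  - product 3 (Tablet): category_id=5 -> matches Outdoor
  - product 4 (Keyboard): category_id=5 -> matches Outdoor
  - product 5 (Desk): category_id=4 -> matches Kitchen
  - product 6 (Charger): category_id=NULL, no match -> dropped
So 1 of 6 rows is dropped.

SQL:
SELECT a.name, b.name AS category
FROM products a
INNER JOIN categories b ON a.category_id = b.id

Result:
name     | category
---------+---------
Cable    | Outdoor 
Printer  | Toys    
Tablet   | Outdoor 
Keyboard | Outdoor 
Desk     | Kitchen 


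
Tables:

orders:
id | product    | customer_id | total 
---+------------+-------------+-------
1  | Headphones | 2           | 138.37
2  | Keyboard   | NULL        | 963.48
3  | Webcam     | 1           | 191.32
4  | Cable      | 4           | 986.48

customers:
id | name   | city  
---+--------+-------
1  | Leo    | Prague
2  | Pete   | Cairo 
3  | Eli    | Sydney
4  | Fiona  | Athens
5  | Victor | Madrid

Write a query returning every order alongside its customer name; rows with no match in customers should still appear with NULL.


LEFT JOIN keeps every row from orders (the left table); where customer_id has no match in customers, the customer columns become NULL. Walk through each order:
  - order 1 (Headphones): customer_id=2 -> matches Pete
  - order 2 (Keyboard): customer_id=NULL, no match -> kept with NULL
  - order 3 (Webcam): customer_id=1 -> matches Leo
  - order 4 (Cable): customer_id=4 -> matches Fiona
All 4 rows appear; 1 has NULL customer.

SQL:
SELECT a.product, b.name AS customer
FROM orders a
LEFT JOIN customers b ON a.customer_id = b.id

Result:
product    | customer
-----------+---------
Headphones | Pete    
Keyboard   | NULL    
Webcam     | Leo     
Cable      | Fiona   


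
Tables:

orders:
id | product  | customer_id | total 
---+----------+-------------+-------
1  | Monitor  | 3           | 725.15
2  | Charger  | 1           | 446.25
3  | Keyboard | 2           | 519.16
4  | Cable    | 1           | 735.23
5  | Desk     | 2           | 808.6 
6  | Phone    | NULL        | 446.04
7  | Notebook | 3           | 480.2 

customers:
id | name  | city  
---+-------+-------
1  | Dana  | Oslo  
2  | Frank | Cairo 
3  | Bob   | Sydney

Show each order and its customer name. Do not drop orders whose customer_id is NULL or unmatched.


LEFT JOIN keeps every row from orders (the left table); where customer_id has no match in customers, the customer columns become NULL. Walk through each order:
  - order 1 (Monitor): customer_id=3 -> matches Bob
  - order 2 (Charger): customer_id=1 -> matches Dana
  - order 3 (Keyboard): customer_id=2 -> matches Frank
  - order 4 (Cable): customer_id=1 -> matches Dana
  - order 5 (Desk): customer_id=2 -> matches Frank
  - order 6 (Phone): customer_id=NULL, no match -> kept with NULL
  - order 7 (Notebook): customer_id=3 -> matches Bob
All 7 rows appear; 1 has NULL customer.

SQL:
SELECT a.product, b.name AS customer
FROM orders a
LEFT JOIN customers b ON a.customer_id = b.id

Result:
product  | customer
---------+---------
Monitor  | Bob     
Charger  | Dana    
Keyboard | Frank   
Cable    | Dana    
Desk     | Frank   
Phone    | NULL    
Notebook | Bob     


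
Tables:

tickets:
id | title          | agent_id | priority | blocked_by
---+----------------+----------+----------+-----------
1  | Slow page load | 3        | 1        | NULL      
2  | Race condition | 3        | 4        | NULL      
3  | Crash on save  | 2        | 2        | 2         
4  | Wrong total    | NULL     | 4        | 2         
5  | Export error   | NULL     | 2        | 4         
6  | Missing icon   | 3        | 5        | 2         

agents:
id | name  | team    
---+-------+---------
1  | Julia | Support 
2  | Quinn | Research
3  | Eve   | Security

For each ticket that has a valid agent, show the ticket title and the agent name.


INNER JOIN keeps only tickets rows whose agent_id matches an id in agents. Walk through each ticket:
  - ticket 1 (Slow page load): agent_id=3 -> matches Eve
  - ticket 2 (Race condition): agent_id=3 -> matches Eve
  - ticket 3 (Crash on save): agent_id=2 -> matches Quinn
  - ticket 4 (Wrong total): agent_id=NULL, no match -> dropped
  - ticket 5 (Export error): agent_id=NULL, no match -> dropped
  - ticket 6 (Missing icon): agent_id=3 -> matches Eve
So 2 of 6 rows are dropped.

SQL:
SELECT a.title, b.name AS agent
FROM tickets a
INNER JOIN agents b ON a.agent_id = b.id

Result:
title          | agent
---------------+------
Slow page load | Eve  
Race condition | Eve  
Crash on save  | Quinn
Missing icon   | Eve  


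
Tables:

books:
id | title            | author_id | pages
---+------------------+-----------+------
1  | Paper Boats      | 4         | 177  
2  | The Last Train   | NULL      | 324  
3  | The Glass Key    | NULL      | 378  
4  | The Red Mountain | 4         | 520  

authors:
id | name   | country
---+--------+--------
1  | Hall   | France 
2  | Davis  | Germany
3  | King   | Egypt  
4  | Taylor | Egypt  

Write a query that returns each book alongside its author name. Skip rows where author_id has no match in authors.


INNER JOIN keeps only books rows whose author_id matches an id in authors. Walk through each book:
  - book 1 (Paper Boats): author_id=4 -> matches Taylor
  - book 2 (The Last Train): author_id=NULL, no match -> dropped
  - book 3 (The Glass Key): author_id=NULL, no match -> dropped
  - book 4 (The Red Mountain): author_id=4 -> matches Taylor
So 2 of 4 rows are dropped.

SQL:
SELECT a.title, b.name AS author
FROM books a
INNER JOIN authors b ON a.author_id = b.id

Result:
title            | author
-----------------+-------
Paper Boats      | Taylor
The Red Mountain | Taylor


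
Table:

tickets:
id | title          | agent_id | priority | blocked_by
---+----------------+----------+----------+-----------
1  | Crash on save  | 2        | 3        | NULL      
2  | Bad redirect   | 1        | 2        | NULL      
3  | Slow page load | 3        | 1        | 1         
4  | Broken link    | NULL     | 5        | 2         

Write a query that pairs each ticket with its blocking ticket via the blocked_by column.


This is a self-join: tickets is joined to a second copy of itself, matching each row's blocked_by to another row's id. Use LEFT JOIN so rows with blocked_by=NULL are kept.
  - ticket 1 (Crash on save): blocked_by=NULL -> NULL
  - ticket 2 (Bad redirect): blocked_by=NULL -> NULL
  - ticket 3 (Slow page load): blocked_by=1 -> Crash on save
  - ticket 4 (Broken link): blocked_by=2 -> Bad redirect

SQL:
SELECT a.title AS item, b.title AS blocked_by
FROM tickets a
LEFT JOIN tickets b ON a.blocked_by = b.id

Result:
item           | blocked_by   
---------------+--------------
Crash on save  | NULL         
Bad redirect   | NULL         
Slow page load | Crash on save
Broken link    | Bad redirect 


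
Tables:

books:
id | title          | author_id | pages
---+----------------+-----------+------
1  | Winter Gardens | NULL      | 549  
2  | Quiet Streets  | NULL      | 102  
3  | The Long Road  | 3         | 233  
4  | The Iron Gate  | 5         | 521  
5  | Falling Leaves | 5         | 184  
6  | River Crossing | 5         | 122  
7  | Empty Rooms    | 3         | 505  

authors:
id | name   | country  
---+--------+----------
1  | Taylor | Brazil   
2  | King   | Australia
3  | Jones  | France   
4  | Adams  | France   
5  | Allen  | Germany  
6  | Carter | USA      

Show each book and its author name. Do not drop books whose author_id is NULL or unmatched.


LEFT JOIN keeps every row from books (the left table); where author_id has no match in authors, the author columns become NULL. Walk through each book:
  - book 1 (Winter Gardens): author_id=NULL, no match -> kept with NULL
  - book 2 (Quiet Streets): author_id=NULL, no match -> kept with NULL
  - book 3 (The Long Road): author_id=3 -> matches Jones
  - book 4 (The Iron Gate): author_id=5 -> matches Allen
  - book 5 (Falling Leaves): author_id=5 -> matches Allen
  - book 6 (River Crossing): author_id=5 -> matches Allen
  - book 7 (Empty Rooms): author_id=3 -> matches Jones
All 7 rows appear; 2 have NULL author.

SQL:
SELECT a.title, b.name AS author
FROM books a
LEFT JOIN authors b ON a.author_id = b.id

Result:
title          | author
---------------+-------
Winter Gardens | NULL  
Quiet Streets  | NULL  
The Long Road  | Jones 
The Iron Gate  | Allen 
Falling Leaves | Allen 
River Crossing | Allen 
Empty Rooms    | Jones 


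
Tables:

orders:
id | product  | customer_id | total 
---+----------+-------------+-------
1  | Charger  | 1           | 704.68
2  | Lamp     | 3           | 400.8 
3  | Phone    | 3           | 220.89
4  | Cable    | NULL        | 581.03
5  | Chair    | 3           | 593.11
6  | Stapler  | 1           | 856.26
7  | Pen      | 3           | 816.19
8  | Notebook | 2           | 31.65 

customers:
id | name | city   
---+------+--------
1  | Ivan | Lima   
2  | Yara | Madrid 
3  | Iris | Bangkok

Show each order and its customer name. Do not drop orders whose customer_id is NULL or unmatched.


LEFT JOIN keeps every row from orders (the left table); where customer_id has no match in customers, the customer columns become NULL. Walk through each order:
  - order 1 (Charger): customer_id=1 -> matches Ivan
  - order 2 (Lamp): customer_id=3 -> matches Iris
  - order 3 (Phone): customer_id=3 -> matches Iris
  - order 4 (Cable): customer_id=NULL, no match -> kept with NULL
  - order 5 (Chair): customer_id=3 -> matches Iris
  - order 6 (Stapler): customer_id=1 -> matches Ivan
  - order 7 (Pen): customer_id=3 -> matches Iris
  - order 8 (Notebook): customer_id=2 -> matches Yara
All 8 rows appear; 1 has NULL customer.

SQL:
SELECT a.product, b.name AS customer
FROM orders a
LEFT JOIN customers b ON a.customer_id = b.id

Result:
product  | customer
---------+---------
Charger  | Ivan    
Lamp     | Iris    
Phone    | Iris    
Cable    | NULL    
Chair    | Iris    
Stapler  | Ivan    
Pen      | Iris    
Notebook | Yara    


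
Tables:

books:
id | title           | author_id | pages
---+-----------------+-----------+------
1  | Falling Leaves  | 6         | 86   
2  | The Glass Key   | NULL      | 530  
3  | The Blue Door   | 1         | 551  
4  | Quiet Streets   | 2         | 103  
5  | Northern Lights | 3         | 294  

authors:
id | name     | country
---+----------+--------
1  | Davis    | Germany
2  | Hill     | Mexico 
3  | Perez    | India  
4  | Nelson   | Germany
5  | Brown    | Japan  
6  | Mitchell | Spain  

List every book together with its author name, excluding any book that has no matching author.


INNER JOIN keeps only books rows whose author_id matches an id in authors. Walk through each book:
  - book 1 (Falling Leaves): author_id=6 -> matches Mitchell
  - book 2 (The Glass Key): author_id=NULL, no match -> dropped
  - book 3 (The Blue Door): author_id=1 -> matches Davis
  - book 4 (Quiet Streets): author_id=2 -> matches Hill
  - book 5 (Northern Lights): author_id=3 -> matches Perez
So 1 of 5 rows is dropped.

SQL:
SELECT a.title, b.name AS author
FROM books a
INNER JOIN authors b ON a.author_id = b.id

Result:
title           | author  
----------------+---------
Falling Leaves  | Mitchell
The Blue Door   | Davis   
Quiet Streets   | Hill    
Northern Lights | Perez   


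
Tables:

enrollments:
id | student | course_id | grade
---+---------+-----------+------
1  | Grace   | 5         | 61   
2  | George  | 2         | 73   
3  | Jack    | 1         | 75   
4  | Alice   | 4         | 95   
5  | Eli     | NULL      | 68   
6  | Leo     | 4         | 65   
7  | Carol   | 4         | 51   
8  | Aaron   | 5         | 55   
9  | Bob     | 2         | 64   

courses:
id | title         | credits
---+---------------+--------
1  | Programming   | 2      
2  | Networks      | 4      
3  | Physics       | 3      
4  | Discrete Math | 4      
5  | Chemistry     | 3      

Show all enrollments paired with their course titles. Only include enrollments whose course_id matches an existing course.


INNER JOIN keeps only enrollments rows whose course_id matches an id in courses. Walk through each enrollment:
  - enrollment 1 (Grace): course_id=5 -> matches Chemistry
  - enrollment 2 (George): course_id=2 -> matches Networks
  - enrollment 3 (Jack): course_id=1 -> matches Programming
  - enrollment 4 (Alice): course_id=4 -> matches Discrete Math
  - enrollment 5 (Eli): course_id=NULL, no match -> dropped
  - enrollment 6 (Leo): course_id=4 -> matches Discrete Math
  - enrollment 7 (Carol): course_id=4 -> matches Discrete Math
  - enrollment 8 (Aaron): course_id=5 -> matches Chemistry
  - enrollment 9 (Bob): course_id=2 -> matches Networks
So 1 of 9 rows is dropped.

SQL:
SELECT a.student, b.title AS course
FROM enrollments a
INNER JOIN courses b ON a.course_id = b.id

Result:
student | course       
--------+--------------
Grace   | Chemistry    
George  | Networks     
Jack    | Programming  
Alice   | Discrete Math
Leo     | Discrete Math
Carol   | Discrete Math
Aaron   | Chemistry    
Bob     | Networks     
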